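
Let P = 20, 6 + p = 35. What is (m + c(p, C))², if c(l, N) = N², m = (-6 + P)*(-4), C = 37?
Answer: 1723969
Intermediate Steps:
p = 29 (p = -6 + 35 = 29)
m = -56 (m = (-6 + 20)*(-4) = 14*(-4) = -56)
(m + c(p, C))² = (-56 + 37²)² = (-56 + 1369)² = 1313² = 1723969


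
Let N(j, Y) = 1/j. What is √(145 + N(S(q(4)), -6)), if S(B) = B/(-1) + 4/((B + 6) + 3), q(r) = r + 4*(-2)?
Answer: √20910/12 ≈ 12.050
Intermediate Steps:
q(r) = -8 + r (q(r) = r - 8 = -8 + r)
S(B) = -B + 4/(9 + B) (S(B) = B*(-1) + 4/((6 + B) + 3) = -B + 4/(9 + B))
√(145 + N(S(q(4)), -6)) = √(145 + 1/((4 - (-8 + 4)² - 9*(-8 + 4))/(9 + (-8 + 4)))) = √(145 + 1/((4 - 1*(-4)² - 9*(-4))/(9 - 4))) = √(145 + 1/((4 - 1*16 + 36)/5)) = √(145 + 1/((4 - 16 + 36)/5)) = √(145 + 1/((⅕)*24)) = √(145 + 1/(24/5)) = √(145 + 5/24) = √(3485/24) = √20910/12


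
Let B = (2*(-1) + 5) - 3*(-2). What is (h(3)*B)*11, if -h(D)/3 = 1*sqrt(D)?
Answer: -297*sqrt(3) ≈ -514.42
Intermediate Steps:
h(D) = -3*sqrt(D)
B = 9 (B = (-2 + 5) + 6 = 3 + 6 = 9)
(h(3)*B)*11 = (-3*sqrt(3)*9)*11 = -27*sqrt(3)*11 = -297*sqrt(3)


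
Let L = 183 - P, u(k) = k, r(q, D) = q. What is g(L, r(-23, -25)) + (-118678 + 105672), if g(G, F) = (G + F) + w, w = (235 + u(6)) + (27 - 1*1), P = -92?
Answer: -12487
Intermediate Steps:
w = 267 (w = (235 + 6) + (27 - 1*1) = 241 + (27 - 1) = 241 + 26 = 267)
L = 275 (L = 183 - 1*(-92) = 183 + 92 = 275)
g(G, F) = 267 + F + G (g(G, F) = (G + F) + 267 = (F + G) + 267 = 267 + F + G)
g(L, r(-23, -25)) + (-118678 + 105672) = (267 - 23 + 275) + (-118678 + 105672) = 519 - 13006 = -12487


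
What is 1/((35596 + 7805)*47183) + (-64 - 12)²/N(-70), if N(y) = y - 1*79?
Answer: -11828031476059/305120618067 ≈ -38.765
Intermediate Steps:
N(y) = -79 + y (N(y) = y - 79 = -79 + y)
1/((35596 + 7805)*47183) + (-64 - 12)²/N(-70) = 1/((35596 + 7805)*47183) + (-64 - 12)²/(-79 - 70) = (1/47183)/43401 + (-76)²/(-149) = (1/43401)*(1/47183) + 5776*(-1/149) = 1/2047789383 - 5776/149 = -11828031476059/305120618067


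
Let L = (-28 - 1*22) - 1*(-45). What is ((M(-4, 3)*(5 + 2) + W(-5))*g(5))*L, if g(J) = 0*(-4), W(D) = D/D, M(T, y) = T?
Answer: 0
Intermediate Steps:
W(D) = 1
g(J) = 0
L = -5 (L = (-28 - 22) + 45 = -50 + 45 = -5)
((M(-4, 3)*(5 + 2) + W(-5))*g(5))*L = ((-4*(5 + 2) + 1)*0)*(-5) = ((-4*7 + 1)*0)*(-5) = ((-28 + 1)*0)*(-5) = -27*0*(-5) = 0*(-5) = 0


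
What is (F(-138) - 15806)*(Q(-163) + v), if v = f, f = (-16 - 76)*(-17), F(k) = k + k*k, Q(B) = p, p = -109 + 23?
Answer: 4581800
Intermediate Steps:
p = -86
Q(B) = -86
F(k) = k + k²
f = 1564 (f = -92*(-17) = 1564)
v = 1564
(F(-138) - 15806)*(Q(-163) + v) = (-138*(1 - 138) - 15806)*(-86 + 1564) = (-138*(-137) - 15806)*1478 = (18906 - 15806)*1478 = 3100*1478 = 4581800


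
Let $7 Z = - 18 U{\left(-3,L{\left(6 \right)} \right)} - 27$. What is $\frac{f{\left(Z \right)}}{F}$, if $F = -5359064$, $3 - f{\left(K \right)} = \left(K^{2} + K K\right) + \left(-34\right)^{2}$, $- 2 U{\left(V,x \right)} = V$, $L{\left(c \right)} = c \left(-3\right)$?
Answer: $\frac{62329}{262594136} \approx 0.00023736$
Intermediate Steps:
$L{\left(c \right)} = - 3 c$
$U{\left(V,x \right)} = - \frac{V}{2}$
$Z = - \frac{54}{7}$ ($Z = \frac{- 18 \left(\left(- \frac{1}{2}\right) \left(-3\right)\right) - 27}{7} = \frac{\left(-18\right) \frac{3}{2} - 27}{7} = \frac{-27 - 27}{7} = \frac{1}{7} \left(-54\right) = - \frac{54}{7} \approx -7.7143$)
$f{\left(K \right)} = -1153 - 2 K^{2}$ ($f{\left(K \right)} = 3 - \left(\left(K^{2} + K K\right) + \left(-34\right)^{2}\right) = 3 - \left(\left(K^{2} + K^{2}\right) + 1156\right) = 3 - \left(2 K^{2} + 1156\right) = 3 - \left(1156 + 2 K^{2}\right) = -1153 - 2 K^{2}$)
$\frac{f{\left(Z \right)}}{F} = \frac{-1153 - 2 \left(- \frac{54}{7}\right)^{2}}{-5359064} = \left(-1153 - \frac{5832}{49}\right) \left(- \frac{1}{5359064}\right) = \left(- \frac{62329}{49}\right) \left(- \frac{1}{5359064}\right) = \frac{62329}{262594136}$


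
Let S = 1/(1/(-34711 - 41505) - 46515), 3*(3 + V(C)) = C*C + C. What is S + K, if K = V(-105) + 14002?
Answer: 62533557667783/3545187241 ≈ 17639.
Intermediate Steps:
V(C) = -3 + C/3 + C²/3 (V(C) = -3 + (C*C + C)/3 = -3 + (C² + C)/3 = -3 + (C + C²)/3 = -3 + (C/3 + C²/3) = -3 + C/3 + C²/3)
K = 17639 (K = (-3 + (⅓)*(-105) + (⅓)*(-105)²) + 14002 = (-3 - 35 + (⅓)*11025) + 14002 = (-3 - 35 + 3675) + 14002 = 3637 + 14002 = 17639)
S = -76216/3545187241 (S = 1/(1/(-76216) - 46515) = 1/(-1/76216 - 46515) = 1/(-3545187241/76216) = -76216/3545187241 ≈ -2.1498e-5)
S + K = -76216/3545187241 + 17639 = 62533557667783/3545187241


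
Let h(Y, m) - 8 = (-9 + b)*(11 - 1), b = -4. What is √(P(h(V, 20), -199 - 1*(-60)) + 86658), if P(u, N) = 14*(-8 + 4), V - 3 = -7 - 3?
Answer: √86602 ≈ 294.28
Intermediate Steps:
V = -7 (V = 3 + (-7 - 3) = 3 - 10 = -7)
h(Y, m) = -122 (h(Y, m) = 8 + (-9 - 4)*(11 - 1) = 8 - 13*10 = 8 - 130 = -122)
P(u, N) = -56 (P(u, N) = 14*(-4) = -56)
√(P(h(V, 20), -199 - 1*(-60)) + 86658) = √(-56 + 86658) = √86602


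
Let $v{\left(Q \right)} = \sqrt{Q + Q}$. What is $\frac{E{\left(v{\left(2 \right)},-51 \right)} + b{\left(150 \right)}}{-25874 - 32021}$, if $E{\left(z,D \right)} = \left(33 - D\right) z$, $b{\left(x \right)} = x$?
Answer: $- \frac{318}{57895} \approx -0.0054927$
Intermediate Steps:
$v{\left(Q \right)} = \sqrt{2} \sqrt{Q}$ ($v{\left(Q \right)} = \sqrt{2 Q} = \sqrt{2} \sqrt{Q}$)
$E{\left(z,D \right)} = z \left(33 - D\right)$
$\frac{E{\left(v{\left(2 \right)},-51 \right)} + b{\left(150 \right)}}{-25874 - 32021} = \frac{\sqrt{2} \sqrt{2} \left(33 - -51\right) + 150}{-25874 - 32021} = \frac{2 \left(33 + 51\right) + 150}{-25874 - 32021} = \frac{2 \cdot 84 + 150}{-25874 - 32021} = \frac{168 + 150}{-57895} = 318 \left(- \frac{1}{57895}\right) = - \frac{318}{57895}$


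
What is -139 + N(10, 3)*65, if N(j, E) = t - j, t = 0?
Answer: -789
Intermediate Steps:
N(j, E) = -j (N(j, E) = 0 - j = -j)
-139 + N(10, 3)*65 = -139 - 1*10*65 = -139 - 10*65 = -139 - 650 = -789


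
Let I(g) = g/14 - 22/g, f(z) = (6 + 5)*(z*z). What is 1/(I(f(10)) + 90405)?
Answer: 350/31669243 ≈ 1.1052e-5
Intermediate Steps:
f(z) = 11*z²
I(g) = -22/g + g/14 (I(g) = g*(1/14) - 22/g = g/14 - 22/g = -22/g + g/14)
1/(I(f(10)) + 90405) = 1/((-22/(11*10²) + (11*10²)/14) + 90405) = 1/((-22/(11*100) + (11*100)/14) + 90405) = 1/((-22/1100 + (1/14)*1100) + 90405) = 1/((-22*1/1100 + 550/7) + 90405) = 1/((-1/50 + 550/7) + 90405) = 1/(27493/350 + 90405) = 1/(31669243/350) = 350/31669243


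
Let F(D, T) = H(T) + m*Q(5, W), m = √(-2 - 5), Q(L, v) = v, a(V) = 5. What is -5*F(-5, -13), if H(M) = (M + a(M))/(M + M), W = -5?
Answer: -20/13 + 25*I*√7 ≈ -1.5385 + 66.144*I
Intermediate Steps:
H(M) = (5 + M)/(2*M) (H(M) = (M + 5)/(M + M) = (5 + M)/((2*M)) = (5 + M)*(1/(2*M)) = (5 + M)/(2*M))
m = I*√7 (m = √(-7) = I*√7 ≈ 2.6458*I)
F(D, T) = (5 + T)/(2*T) - 5*I*√7 (F(D, T) = (5 + T)/(2*T) + (I*√7)*(-5) = (5 + T)/(2*T) - 5*I*√7)
-5*F(-5, -13) = -5*(5 - 13 - 10*I*(-13)*√7)/(2*(-13)) = -5*(-1)*(5 - 13 + 130*I*√7)/(2*13) = -5*(-1)*(-8 + 130*I*√7)/(2*13) = -5*(4/13 - 5*I*√7) = -20/13 + 25*I*√7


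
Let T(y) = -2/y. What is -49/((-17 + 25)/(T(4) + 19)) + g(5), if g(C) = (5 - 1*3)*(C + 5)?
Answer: -1493/16 ≈ -93.313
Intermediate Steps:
g(C) = 10 + 2*C (g(C) = (5 - 3)*(5 + C) = 2*(5 + C) = 10 + 2*C)
-49/((-17 + 25)/(T(4) + 19)) + g(5) = -49/((-17 + 25)/(-2/4 + 19)) + (10 + 2*5) = -49/(8/(-2*1/4 + 19)) + (10 + 10) = -49/(8/(-1/2 + 19)) + 20 = -49/(8/(37/2)) + 20 = -49/(8*(2/37)) + 20 = -49/(16/37) + 20 = (37/16)*(-49) + 20 = -1813/16 + 20 = -1493/16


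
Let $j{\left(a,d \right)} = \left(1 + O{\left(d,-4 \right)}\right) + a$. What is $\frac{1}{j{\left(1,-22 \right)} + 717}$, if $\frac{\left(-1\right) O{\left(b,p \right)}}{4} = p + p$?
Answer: $\frac{1}{751} \approx 0.0013316$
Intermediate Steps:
$O{\left(b,p \right)} = - 8 p$ ($O{\left(b,p \right)} = - 4 \left(p + p\right) = - 4 \cdot 2 p = - 8 p$)
$j{\left(a,d \right)} = 33 + a$ ($j{\left(a,d \right)} = \left(1 - -32\right) + a = \left(1 + 32\right) + a = 33 + a$)
$\frac{1}{j{\left(1,-22 \right)} + 717} = \frac{1}{\left(33 + 1\right) + 717} = \frac{1}{34 + 717} = \frac{1}{751}$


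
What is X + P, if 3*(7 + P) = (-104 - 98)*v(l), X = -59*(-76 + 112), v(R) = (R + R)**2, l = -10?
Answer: -87193/3 ≈ -29064.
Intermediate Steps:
v(R) = 4*R**2 (v(R) = (2*R)**2 = 4*R**2)
X = -2124 (X = -59*36 = -2124)
P = -80821/3 (P = -7 + ((-104 - 98)*(4*(-10)**2))/3 = -7 + (-808*100)/3 = -7 + (-202*400)/3 = -7 + (1/3)*(-80800) = -7 - 80800/3 = -80821/3 ≈ -26940.)
X + P = -2124 - 80821/3 = -87193/3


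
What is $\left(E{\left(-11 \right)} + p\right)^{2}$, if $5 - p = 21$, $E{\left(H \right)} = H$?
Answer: $729$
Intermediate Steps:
$p = -16$ ($p = 5 - 21 = -16$)
$\left(E{\left(-11 \right)} + p\right)^{2} = \left(-11 - 16\right)^{2} = \left(-27\right)^{2} = 729$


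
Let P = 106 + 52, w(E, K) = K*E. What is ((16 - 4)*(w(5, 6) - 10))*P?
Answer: 37920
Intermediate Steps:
w(E, K) = E*K
P = 158
((16 - 4)*(w(5, 6) - 10))*P = ((16 - 4)*(5*6 - 10))*158 = (12*(30 - 10))*158 = (12*20)*158 = 240*158 = 37920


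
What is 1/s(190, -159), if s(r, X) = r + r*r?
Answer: 1/36290 ≈ 2.7556e-5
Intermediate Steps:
s(r, X) = r + r**2
1/s(190, -159) = 1/(190*(1 + 190)) = 1/(190*191) = 1/36290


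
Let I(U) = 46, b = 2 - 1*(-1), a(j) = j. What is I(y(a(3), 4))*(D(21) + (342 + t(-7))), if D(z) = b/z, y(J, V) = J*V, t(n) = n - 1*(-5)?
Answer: 109526/7 ≈ 15647.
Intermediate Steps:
t(n) = 5 + n (t(n) = n + 5 = 5 + n)
b = 3 (b = 2 + 1 = 3)
D(z) = 3/z
I(y(a(3), 4))*(D(21) + (342 + t(-7))) = 46*(3/21 + (342 + (5 - 7))) = 46*(3*(1/21) + (342 - 2)) = 46*(⅐ + 340) = 46*(2381/7) = 109526/7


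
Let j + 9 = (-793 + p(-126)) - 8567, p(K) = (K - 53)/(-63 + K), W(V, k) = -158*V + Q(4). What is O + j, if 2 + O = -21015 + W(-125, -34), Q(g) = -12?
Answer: -2012293/189 ≈ -10647.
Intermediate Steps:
W(V, k) = -12 - 158*V (W(V, k) = -158*V - 12 = -12 - 158*V)
p(K) = (-53 + K)/(-63 + K)
O = -1279 (O = -2 + (-21015 + (-12 - 158*(-125))) = -2 + (-21015 + (-12 + 19750)) = -2 + (-21015 + 19738) = -2 - 1277 = -1279)
j = -1770562/189 (j = -9 + ((-793 + (-53 - 126)/(-63 - 126)) - 8567) = -9 + ((-793 - 179/(-189)) - 8567) = -9 + ((-793 - 1/189*(-179)) - 8567) = -9 + ((-793 + 179/189) - 8567) = -9 + (-149698/189 - 8567) = -9 - 1768861/189 = -1770562/189 ≈ -9368.0)
O + j = -1279 - 1770562/189 = -2012293/189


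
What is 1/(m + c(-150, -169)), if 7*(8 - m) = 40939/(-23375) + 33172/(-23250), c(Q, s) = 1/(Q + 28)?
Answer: 265212750/2239940539 ≈ 0.11840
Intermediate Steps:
c(Q, s) = 1/(28 + Q)
m = 18377987/2173875 (m = 8 - (40939/(-23375) + 33172/(-23250))/7 = 8 - (40939*(-1/23375) + 33172*(-1/23250))/7 = 8 - (-40939/23375 - 16586/11625)/7 = 8 - ⅐*(-6908909/2173875) = 8 + 986987/2173875 = 18377987/2173875 ≈ 8.4540)
1/(m + c(-150, -169)) = 1/(18377987/2173875 + 1/(28 - 150)) = 1/(18377987/2173875 + 1/(-122)) = 1/(18377987/2173875 - 1/122) = 1/(2239940539/265212750) = 265212750/2239940539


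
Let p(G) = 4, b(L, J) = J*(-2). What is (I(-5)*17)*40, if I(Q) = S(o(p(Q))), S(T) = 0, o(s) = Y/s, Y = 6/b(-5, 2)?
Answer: 0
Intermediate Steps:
b(L, J) = -2*J
Y = -3/2 (Y = 6/((-2*2)) = 6/(-4) = 6*(-¼) = -3/2 ≈ -1.5000)
o(s) = -3/(2*s)
I(Q) = 0
(I(-5)*17)*40 = (0*17)*40 = 0*40 = 0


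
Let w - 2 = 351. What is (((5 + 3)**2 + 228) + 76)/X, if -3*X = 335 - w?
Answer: 184/3 ≈ 61.333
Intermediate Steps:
w = 353 (w = 2 + 351 = 353)
X = 6 (X = -(335 - 1*353)/3 = -(335 - 353)/3 = -1/3*(-18) = 6)
(((5 + 3)**2 + 228) + 76)/X = (((5 + 3)**2 + 228) + 76)/6 = ((8**2 + 228) + 76)*(1/6) = ((64 + 228) + 76)*(1/6) = (292 + 76)*(1/6) = 368*(1/6) = 184/3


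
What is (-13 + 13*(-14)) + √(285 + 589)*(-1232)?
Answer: -195 - 1232*√874 ≈ -36617.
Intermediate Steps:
(-13 + 13*(-14)) + √(285 + 589)*(-1232) = (-13 - 182) + √874*(-1232) = -195 - 1232*√874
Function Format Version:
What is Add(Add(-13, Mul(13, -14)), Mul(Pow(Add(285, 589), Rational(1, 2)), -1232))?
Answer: Add(-195, Mul(-1232, Pow(874, Rational(1, 2)))) ≈ -36617.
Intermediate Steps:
Add(Add(-13, Mul(13, -14)), Mul(Pow(Add(285, 589), Rational(1, 2)), -1232)) = Add(Add(-13, -182), Mul(Pow(874, Rational(1, 2)), -1232)) = Add(-195, Mul(-1232, Pow(874, Rational(1, 2))))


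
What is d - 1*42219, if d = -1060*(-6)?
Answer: -35859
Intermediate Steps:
d = 6360
d - 1*42219 = 6360 - 1*42219 = 6360 - 42219 = -35859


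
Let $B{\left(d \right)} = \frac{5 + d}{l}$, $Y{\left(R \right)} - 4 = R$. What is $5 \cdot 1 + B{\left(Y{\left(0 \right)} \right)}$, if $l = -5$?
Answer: $\frac{16}{5} \approx 3.2$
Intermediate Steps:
$Y{\left(R \right)} = 4 + R$
$B{\left(d \right)} = -1 - \frac{d}{5}$ ($B{\left(d \right)} = \frac{5 + d}{-5} = \left(5 + d\right) \left(- \frac{1}{5}\right) = -1 - \frac{d}{5}$)
$5 \cdot 1 + B{\left(Y{\left(0 \right)} \right)} = 5 \cdot 1 - \left(1 + \frac{4 + 0}{5}\right) = 5 - \frac{9}{5} = \frac{16}{5}$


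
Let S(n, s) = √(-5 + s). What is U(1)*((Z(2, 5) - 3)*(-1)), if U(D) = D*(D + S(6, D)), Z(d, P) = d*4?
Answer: -5 - 10*I ≈ -5.0 - 10.0*I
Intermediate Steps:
Z(d, P) = 4*d
U(D) = D*(D + √(-5 + D))
U(1)*((Z(2, 5) - 3)*(-1)) = (1*(1 + √(-5 + 1)))*((4*2 - 3)*(-1)) = (1*(1 + √(-4)))*((8 - 3)*(-1)) = (1*(1 + 2*I))*(5*(-1)) = (1 + 2*I)*(-5) = -5 - 10*I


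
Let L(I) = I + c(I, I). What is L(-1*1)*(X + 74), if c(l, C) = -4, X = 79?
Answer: -765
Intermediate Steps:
L(I) = -4 + I (L(I) = I - 4 = -4 + I)
L(-1*1)*(X + 74) = (-4 - 1*1)*(79 + 74) = (-4 - 1)*153 = -5*153 = -765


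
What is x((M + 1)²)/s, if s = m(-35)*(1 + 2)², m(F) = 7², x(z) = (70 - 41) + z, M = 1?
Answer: 11/147 ≈ 0.074830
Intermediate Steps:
x(z) = 29 + z
m(F) = 49
s = 441 (s = 49*(1 + 2)² = 49*3² = 49*9 = 441)
x((M + 1)²)/s = (29 + (1 + 1)²)/441 = (29 + 2²)*(1/441) = (29 + 4)*(1/441) = 33*(1/441) = 11/147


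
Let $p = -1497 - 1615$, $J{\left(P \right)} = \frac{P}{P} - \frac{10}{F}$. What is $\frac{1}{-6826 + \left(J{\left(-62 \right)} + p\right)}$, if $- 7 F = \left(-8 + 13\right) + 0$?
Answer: $- \frac{1}{9923} \approx -0.00010078$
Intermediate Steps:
$F = - \frac{5}{7}$ ($F = - \frac{\left(-8 + 13\right) + 0}{7} = - \frac{5 + 0}{7} = \left(- \frac{1}{7}\right) 5 = - \frac{5}{7} \approx -0.71429$)
$J{\left(P \right)} = 15$ ($J{\left(P \right)} = \frac{P}{P} - \frac{10}{- \frac{5}{7}} = 1 - -14 = 1 + 14 = 15$)
$p = -3112$
$\frac{1}{-6826 + \left(J{\left(-62 \right)} + p\right)} = \frac{1}{-6826 + \left(15 - 3112\right)} = \frac{1}{-6826 - 3097} = \frac{1}{-9923} = - \frac{1}{9923}$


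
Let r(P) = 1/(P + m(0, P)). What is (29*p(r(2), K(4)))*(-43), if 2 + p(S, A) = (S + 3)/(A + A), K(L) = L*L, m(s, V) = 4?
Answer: 455155/192 ≈ 2370.6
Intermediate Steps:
r(P) = 1/(4 + P) (r(P) = 1/(P + 4) = 1/(4 + P))
K(L) = L²
p(S, A) = -2 + (3 + S)/(2*A) (p(S, A) = -2 + (S + 3)/(A + A) = -2 + (3 + S)/((2*A)) = -2 + (3 + S)*(1/(2*A)) = -2 + (3 + S)/(2*A))
(29*p(r(2), K(4)))*(-43) = (29*((3 + 1/(4 + 2) - 4*4²)/(2*(4²))))*(-43) = (29*((½)*(3 + 1/6 - 4*16)/16))*(-43) = (29*((½)*(1/16)*(3 + ⅙ - 64)))*(-43) = (29*((½)*(1/16)*(-365/6)))*(-43) = (29*(-365/192))*(-43) = -10585/192*(-43) = 455155/192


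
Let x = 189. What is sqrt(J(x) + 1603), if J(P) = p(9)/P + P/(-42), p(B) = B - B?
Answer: sqrt(6394)/2 ≈ 39.981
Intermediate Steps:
p(B) = 0
J(P) = -P/42 (J(P) = 0/P + P/(-42) = 0 + P*(-1/42) = 0 - P/42 = -P/42)
sqrt(J(x) + 1603) = sqrt(-1/42*189 + 1603) = sqrt(-9/2 + 1603) = sqrt(3197/2) = sqrt(6394)/2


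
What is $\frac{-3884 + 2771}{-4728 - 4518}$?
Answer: $\frac{371}{3082} \approx 0.12038$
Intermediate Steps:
$\frac{-3884 + 2771}{-4728 - 4518} = - \frac{1113}{-9246} = \left(-1113\right) \left(- \frac{1}{9246}\right) = \frac{371}{3082}$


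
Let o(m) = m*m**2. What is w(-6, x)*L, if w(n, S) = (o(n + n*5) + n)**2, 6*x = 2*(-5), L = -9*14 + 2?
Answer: -269990438256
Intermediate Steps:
L = -124 (L = -126 + 2 = -124)
o(m) = m**3
x = -5/3 (x = (2*(-5))/6 = (1/6)*(-10) = -5/3 ≈ -1.6667)
w(n, S) = (n + 216*n**3)**2 (w(n, S) = ((n + n*5)**3 + n)**2 = ((n + 5*n)**3 + n)**2 = ((6*n)**3 + n)**2 = (216*n**3 + n)**2 = (n + 216*n**3)**2)
w(-6, x)*L = ((-6)**2*(1 + 216*(-6)**2)**2)*(-124) = (36*(1 + 216*36)**2)*(-124) = (36*(1 + 7776)**2)*(-124) = (36*7777**2)*(-124) = (36*60481729)*(-124) = 2177342244*(-124) = -269990438256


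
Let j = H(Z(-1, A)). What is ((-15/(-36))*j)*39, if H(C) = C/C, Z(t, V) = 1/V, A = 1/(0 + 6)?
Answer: 65/4 ≈ 16.250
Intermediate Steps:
A = ⅙ (A = 1/6 = ⅙ ≈ 0.16667)
H(C) = 1
j = 1
((-15/(-36))*j)*39 = (-15/(-36)*1)*39 = (-15*(-1/36)*1)*39 = ((5/12)*1)*39 = (5/12)*39 = 65/4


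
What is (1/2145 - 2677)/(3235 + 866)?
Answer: -5742164/8796645 ≈ -0.65277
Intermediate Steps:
(1/2145 - 2677)/(3235 + 866) = (1/2145 - 2677)/4101 = -5742164/2145*1/4101 = -5742164/8796645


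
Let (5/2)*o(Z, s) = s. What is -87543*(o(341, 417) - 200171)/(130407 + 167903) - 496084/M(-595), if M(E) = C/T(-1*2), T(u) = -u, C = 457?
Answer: 38528122969771/681638350 ≈ 56523.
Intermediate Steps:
o(Z, s) = 2*s/5
M(E) = 457/2 (M(E) = 457/((-(-1)*2)) = 457/((-1*(-2))) = 457/2)
-87543*(o(341, 417) - 200171)/(130407 + 167903) - 496084/M(-595) = -87543*((⅖)*417 - 200171)/(130407 + 167903) - 496084/457/2 = -87543/(298310/(834/5 - 200171)) - 496084*2/457 = -87543/(298310/(-1000021/5)) - 992168/457 = -87543/(298310*(-5/1000021)) - 992168/457 = -87543/(-1491550/1000021) - 992168/457 = -87543*(-1000021/1491550) - 992168/457 = 87544838403/1491550 - 992168/457 = 38528122969771/681638350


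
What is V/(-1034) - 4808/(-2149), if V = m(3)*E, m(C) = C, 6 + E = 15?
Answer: 4913449/2222066 ≈ 2.2112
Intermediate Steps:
E = 9 (E = -6 + 15 = 9)
V = 27 (V = 3*9 = 27)
V/(-1034) - 4808/(-2149) = 27/(-1034) - 4808/(-2149) = 27*(-1/1034) - 4808*(-1/2149) = -27/1034 + 4808/2149 = 4913449/2222066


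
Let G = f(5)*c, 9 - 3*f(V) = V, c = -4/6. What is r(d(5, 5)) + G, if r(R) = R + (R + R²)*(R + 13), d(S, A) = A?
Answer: 4897/9 ≈ 544.11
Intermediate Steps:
c = -⅔ (c = -4*⅙ = -⅔ ≈ -0.66667)
f(V) = 3 - V/3
r(R) = R + (13 + R)*(R + R²) (r(R) = R + (R + R²)*(13 + R) = R + (13 + R)*(R + R²))
G = -8/9 (G = (3 - ⅓*5)*(-⅔) = (3 - 5/3)*(-⅔) = (4/3)*(-⅔) = -8/9 ≈ -0.88889)
r(d(5, 5)) + G = 5*(14 + 5² + 14*5) - 8/9 = 5*(14 + 25 + 70) - 8/9 = 5*109 - 8/9 = 545 - 8/9 = 4897/9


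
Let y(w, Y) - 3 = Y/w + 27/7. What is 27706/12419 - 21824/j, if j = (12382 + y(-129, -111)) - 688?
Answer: 16005835146/43742412923 ≈ 0.36591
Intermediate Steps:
y(w, Y) = 48/7 + Y/w (y(w, Y) = 3 + (Y/w + 27/7) = 3 + (27/7 + Y/w) = 48/7 + Y/w)
j = 3522217/301 (j = (12382 + (48/7 - 111/(-129))) - 688 = (12382 + (48/7 - 111*(-1/129))) - 688 = (12382 + (48/7 + 37/43)) - 688 = (12382 + 2323/301) - 688 = 3729305/301 - 688 = 3522217/301 ≈ 11702.)
27706/12419 - 21824/j = 27706/12419 - 21824/3522217/301 = 27706*(1/12419) - 21824*301/3522217 = 27706/12419 - 6569024/3522217 = 16005835146/43742412923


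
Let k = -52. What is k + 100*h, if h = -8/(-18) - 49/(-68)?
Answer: 9869/153 ≈ 64.503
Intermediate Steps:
h = 713/612 (h = -8*(-1/18) - 49*(-1/68) = 4/9 + 49/68 = 713/612 ≈ 1.1650)
k + 100*h = -52 + 100*(713/612) = -52 + 17825/153 = 9869/153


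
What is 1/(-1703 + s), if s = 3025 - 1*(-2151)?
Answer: 1/3473 ≈ 0.00028794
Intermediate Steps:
s = 5176 (s = 3025 + 2151 = 5176)
1/(-1703 + s) = 1/(-1703 + 5176) = 1/3473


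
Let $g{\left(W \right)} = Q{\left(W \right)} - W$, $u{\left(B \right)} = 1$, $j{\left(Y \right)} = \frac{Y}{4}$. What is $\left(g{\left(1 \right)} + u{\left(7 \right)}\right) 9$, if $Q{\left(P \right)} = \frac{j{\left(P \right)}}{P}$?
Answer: $\frac{9}{4} \approx 2.25$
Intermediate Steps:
$j{\left(Y \right)} = \frac{Y}{4}$ ($j{\left(Y \right)} = Y \frac{1}{4} = \frac{Y}{4}$)
$Q{\left(P \right)} = \frac{1}{4}$ ($Q{\left(P \right)} = \frac{\frac{1}{4} P}{P} = \frac{1}{4}$)
$g{\left(W \right)} = \frac{1}{4} - W$
$\left(g{\left(1 \right)} + u{\left(7 \right)}\right) 9 = \left(\left(\frac{1}{4} - 1\right) + 1\right) 9 = \left(- \frac{3}{4} + 1\right) 9 = \frac{1}{4} \cdot 9 = \frac{9}{4}$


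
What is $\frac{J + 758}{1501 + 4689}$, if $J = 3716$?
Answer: $\frac{2237}{3095} \approx 0.72278$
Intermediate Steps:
$\frac{J + 758}{1501 + 4689} = \frac{3716 + 758}{1501 + 4689} = \frac{4474}{6190} = 4474 \cdot \frac{1}{6190} = \frac{2237}{3095}$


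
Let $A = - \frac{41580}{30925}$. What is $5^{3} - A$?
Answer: $\frac{781441}{6185} \approx 126.34$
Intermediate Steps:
$A = - \frac{8316}{6185}$ ($A = - \frac{41580}{30925} = \left(-1\right) \frac{8316}{6185} = - \frac{8316}{6185} \approx -1.3445$)
$5^{3} - A = 5^{3} - - \frac{8316}{6185} = 125 + \frac{8316}{6185} = \frac{781441}{6185}$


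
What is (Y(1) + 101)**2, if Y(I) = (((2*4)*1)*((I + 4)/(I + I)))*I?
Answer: 14641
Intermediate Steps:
Y(I) = 16 + 4*I (Y(I) = ((8*1)*((4 + I)/((2*I))))*I = (8*((4 + I)*(1/(2*I))))*I = (8*((4 + I)/(2*I)))*I = (4*(4 + I)/I)*I = 16 + 4*I)
(Y(1) + 101)**2 = ((16 + 4*1) + 101)**2 = ((16 + 4) + 101)**2 = (20 + 101)**2 = 121**2 = 14641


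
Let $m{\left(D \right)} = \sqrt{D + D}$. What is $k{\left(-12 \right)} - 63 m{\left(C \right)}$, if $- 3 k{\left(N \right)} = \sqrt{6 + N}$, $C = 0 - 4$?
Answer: $\frac{i \left(- \sqrt{6} - 378 \sqrt{2}\right)}{3} \approx - 179.01 i$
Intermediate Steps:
$C = -4$ ($C = 0 - 4 = -4$)
$k{\left(N \right)} = - \frac{\sqrt{6 + N}}{3}$
$m{\left(D \right)} = \sqrt{2} \sqrt{D}$ ($m{\left(D \right)} = \sqrt{2 D} = \sqrt{2} \sqrt{D}$)
$k{\left(-12 \right)} - 63 m{\left(C \right)} = - \frac{\sqrt{6 - 12}}{3} - 63 \sqrt{2} \sqrt{-4} = - \frac{\sqrt{-6}}{3} - 63 \sqrt{2} \cdot 2 i = - \frac{i \sqrt{6}}{3} - 63 \cdot 2 i \sqrt{2} = - \frac{i \sqrt{6}}{3} - 126 i \sqrt{2} = - 126 i \sqrt{2} - \frac{i \sqrt{6}}{3}$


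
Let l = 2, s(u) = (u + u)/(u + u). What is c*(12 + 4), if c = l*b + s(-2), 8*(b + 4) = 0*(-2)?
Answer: -112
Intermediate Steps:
s(u) = 1 (s(u) = (2*u)/((2*u)) = (2*u)*(1/(2*u)) = 1)
b = -4 (b = -4 + (0*(-2))/8 = -4 + (1/8)*0 = -4 + 0 = -4)
c = -7 (c = 2*(-4) + 1 = -8 + 1 = -7)
c*(12 + 4) = -7*(12 + 4) = -7*16 = -112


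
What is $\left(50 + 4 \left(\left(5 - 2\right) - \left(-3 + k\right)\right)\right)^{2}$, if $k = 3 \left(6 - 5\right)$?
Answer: $3844$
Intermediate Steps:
$k = 3$ ($k = 3 \cdot 1 = 3$)
$\left(50 + 4 \left(\left(5 - 2\right) - \left(-3 + k\right)\right)\right)^{2} = \left(50 + 4 \left(\left(5 - 2\right) + \left(3 - 3\right)\right)\right)^{2} = \left(50 + 4 \left(3 + \left(3 - 3\right)\right)\right)^{2} = \left(50 + 4 \left(3 + 0\right)\right)^{2} = \left(50 + 4 \cdot 3\right)^{2} = \left(50 + 12\right)^{2} = 62^{2} = 3844$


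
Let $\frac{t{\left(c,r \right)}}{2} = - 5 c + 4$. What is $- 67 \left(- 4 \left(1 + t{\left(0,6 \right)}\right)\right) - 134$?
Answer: $2278$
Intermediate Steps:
$t{\left(c,r \right)} = 8 - 10 c$ ($t{\left(c,r \right)} = 2 \left(- 5 c + 4\right) = 2 \left(4 - 5 c\right) = 8 - 10 c$)
$- 67 \left(- 4 \left(1 + t{\left(0,6 \right)}\right)\right) - 134 = - 67 \left(- 4 \left(1 + \left(8 - 0\right)\right)\right) - 134 = - 67 \left(- 4 \left(1 + \left(8 + 0\right)\right)\right) - 134 = - 67 \left(- 4 \left(1 + 8\right)\right) - 134 = - 67 \left(\left(-4\right) 9\right) - 134 = \left(-67\right) \left(-36\right) - 134 = 2412 - 134 = 2278$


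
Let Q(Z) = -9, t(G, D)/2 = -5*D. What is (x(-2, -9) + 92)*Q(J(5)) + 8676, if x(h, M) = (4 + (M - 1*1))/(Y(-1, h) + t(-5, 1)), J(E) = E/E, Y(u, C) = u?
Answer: 86274/11 ≈ 7843.1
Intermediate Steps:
t(G, D) = -10*D (t(G, D) = 2*(-5*D) = -10*D)
J(E) = 1
x(h, M) = -3/11 - M/11 (x(h, M) = (4 + (M - 1*1))/(-1 - 10*1) = (4 + (M - 1))/(-1 - 10) = (4 + (-1 + M))/(-11) = (3 + M)*(-1/11) = -3/11 - M/11)
(x(-2, -9) + 92)*Q(J(5)) + 8676 = ((-3/11 - 1/11*(-9)) + 92)*(-9) + 8676 = ((-3/11 + 9/11) + 92)*(-9) + 8676 = (6/11 + 92)*(-9) + 8676 = (1018/11)*(-9) + 8676 = -9162/11 + 8676 = 86274/11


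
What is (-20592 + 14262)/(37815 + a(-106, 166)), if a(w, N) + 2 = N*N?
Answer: -6330/65369 ≈ -0.096835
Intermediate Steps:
a(w, N) = -2 + N² (a(w, N) = -2 + N*N = -2 + N²)
(-20592 + 14262)/(37815 + a(-106, 166)) = (-20592 + 14262)/(37815 + (-2 + 166²)) = -6330/(37815 + (-2 + 27556)) = -6330/(37815 + 27554) = -6330/65369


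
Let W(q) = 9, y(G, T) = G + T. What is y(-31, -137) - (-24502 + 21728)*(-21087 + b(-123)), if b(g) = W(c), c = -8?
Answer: -58470540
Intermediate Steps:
b(g) = 9
y(-31, -137) - (-24502 + 21728)*(-21087 + b(-123)) = (-31 - 137) - (-24502 + 21728)*(-21087 + 9) = -168 - (-2774)*(-21078) = -168 - 1*58470372 = -168 - 58470372 = -58470540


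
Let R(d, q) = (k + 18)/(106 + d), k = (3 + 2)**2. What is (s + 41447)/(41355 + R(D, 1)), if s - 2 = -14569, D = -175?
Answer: 66240/101909 ≈ 0.64999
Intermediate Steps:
s = -14567 (s = 2 - 14569 = -14567)
k = 25 (k = 5**2 = 25)
R(d, q) = 43/(106 + d) (R(d, q) = (25 + 18)/(106 + d) = 43/(106 + d))
(s + 41447)/(41355 + R(D, 1)) = (-14567 + 41447)/(41355 + 43/(106 - 175)) = 26880/(41355 + 43/(-69)) = 26880/(41355 + 43*(-1/69)) = 26880/(41355 - 43/69) = 26880/(2853452/69) = 26880*(69/2853452) = 66240/101909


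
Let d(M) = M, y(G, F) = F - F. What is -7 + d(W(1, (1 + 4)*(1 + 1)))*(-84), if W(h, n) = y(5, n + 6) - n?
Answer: 833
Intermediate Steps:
y(G, F) = 0
W(h, n) = -n (W(h, n) = 0 - n = -n)
-7 + d(W(1, (1 + 4)*(1 + 1)))*(-84) = -7 - (1 + 4)*(1 + 1)*(-84) = -7 - 5*2*(-84) = -7 - 1*10*(-84) = -7 - 10*(-84) = -7 + 840 = 833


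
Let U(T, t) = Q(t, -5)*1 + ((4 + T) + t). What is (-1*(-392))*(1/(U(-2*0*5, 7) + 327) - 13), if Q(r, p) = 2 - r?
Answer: -1696576/333 ≈ -5094.8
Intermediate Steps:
U(T, t) = 6 + T (U(T, t) = (2 - t)*1 + ((4 + T) + t) = (2 - t) + (4 + T + t) = 6 + T)
(-1*(-392))*(1/(U(-2*0*5, 7) + 327) - 13) = (-1*(-392))*(1/((6 - 2*0*5) + 327) - 13) = 392*(1/((6 + 0*5) + 327) - 13) = 392*(1/((6 + 0) + 327) - 13) = 392*(1/(6 + 327) - 13) = 392*(1/333 - 13) = 392*(-4328/333) = -1696576/333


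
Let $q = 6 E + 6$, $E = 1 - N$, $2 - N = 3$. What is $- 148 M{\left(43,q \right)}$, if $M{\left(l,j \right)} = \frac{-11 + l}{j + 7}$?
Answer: $- \frac{4736}{25} \approx -189.44$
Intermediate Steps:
$N = -1$ ($N = 2 - 3 = -1$)
$E = 2$ ($E = 1 - -1 = 1 + 1 = 2$)
$q = 18$ ($q = 6 \cdot 2 + 6 = 12 + 6 = 18$)
$M{\left(l,j \right)} = \frac{-11 + l}{7 + j}$
$- 148 M{\left(43,q \right)} = - 148 \frac{-11 + 43}{7 + 18} = - 148 \cdot \frac{1}{25} \cdot 32 = \left(-148\right) \frac{32}{25} = - \frac{4736}{25}$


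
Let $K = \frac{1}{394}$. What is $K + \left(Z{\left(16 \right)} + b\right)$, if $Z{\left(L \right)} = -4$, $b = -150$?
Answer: $- \frac{60675}{394} \approx -154.0$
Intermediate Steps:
$K = \frac{1}{394} \approx 0.0025381$
$K + \left(Z{\left(16 \right)} + b\right) = \frac{1}{394} - 154 = - \frac{60675}{394}$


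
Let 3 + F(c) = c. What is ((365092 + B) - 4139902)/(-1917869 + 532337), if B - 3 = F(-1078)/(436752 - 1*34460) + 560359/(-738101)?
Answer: 373620566535841351/137136321489415248 ≈ 2.7244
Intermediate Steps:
F(c) = -3 + c
B = 664570552467/296932127492 (B = 3 + ((-3 - 1078)/(436752 - 1*34460) + 560359/(-738101)) = 3 + (-1081/(436752 - 34460) + 560359*(-1/738101)) = 3 + (-1081/402292 - 560359/738101) = 3 - 226225830009/296932127492 = 664570552467/296932127492 ≈ 2.2381)
((365092 + B) - 4139902)/(-1917869 + 532337) = ((365092 + 664570552467/296932127492) - 4139902)/(-1917869 + 532337) = (108408208860861731/296932127492 - 4139902)/(-1385532) = -1120861699607524053/296932127492*(-1/1385532) = 373620566535841351/137136321489415248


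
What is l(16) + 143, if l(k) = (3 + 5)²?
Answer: 207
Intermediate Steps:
l(k) = 64 (l(k) = 8² = 64)
l(16) + 143 = 64 + 143 = 207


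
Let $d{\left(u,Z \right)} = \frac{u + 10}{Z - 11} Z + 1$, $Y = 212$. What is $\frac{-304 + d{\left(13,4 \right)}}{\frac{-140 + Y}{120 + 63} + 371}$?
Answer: $- \frac{134993}{158585} \approx -0.85123$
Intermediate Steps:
$d{\left(u,Z \right)} = 1 + \frac{Z \left(10 + u\right)}{-11 + Z}$ ($d{\left(u,Z \right)} = \frac{10 + u}{-11 + Z} Z + 1 = \frac{Z \left(10 + u\right)}{-11 + Z} + 1 = 1 + \frac{Z \left(10 + u\right)}{-11 + Z}$)
$\frac{-304 + d{\left(13,4 \right)}}{\frac{-140 + Y}{120 + 63} + 371} = \frac{-304 + \frac{-11 + 11 \cdot 4 + 4 \cdot 13}{-11 + 4}}{\frac{-140 + 212}{120 + 63} + 371} = \frac{-304 + \frac{-11 + 44 + 52}{-7}}{\frac{72}{183} + 371} = \frac{-304 - \frac{85}{7}}{72 \cdot \frac{1}{183} + 371} = \frac{-304 - \frac{85}{7}}{\frac{24}{61} + 371} = - \frac{2213}{7 \cdot \frac{22655}{61}} = \left(- \frac{2213}{7}\right) \frac{61}{22655} = - \frac{134993}{158585}$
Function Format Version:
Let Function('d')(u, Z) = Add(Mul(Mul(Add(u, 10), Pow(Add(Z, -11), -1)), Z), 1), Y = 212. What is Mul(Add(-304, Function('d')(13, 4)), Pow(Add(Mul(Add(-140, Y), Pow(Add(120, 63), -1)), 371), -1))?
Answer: Rational(-134993, 158585) ≈ -0.85123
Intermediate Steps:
Function('d')(u, Z) = Add(1, Mul(Z, Pow(Add(-11, Z), -1), Add(10, u))) (Function('d')(u, Z) = Add(Mul(Mul(Add(10, u), Pow(Add(-11, Z), -1)), Z), 1) = Add(Mul(Mul(Pow(Add(-11, Z), -1), Add(10, u)), Z), 1) = Add(Mul(Z, Pow(Add(-11, Z), -1), Add(10, u)), 1) = Add(1, Mul(Z, Pow(Add(-11, Z), -1), Add(10, u))))
Mul(Add(-304, Function('d')(13, 4)), Pow(Add(Mul(Add(-140, Y), Pow(Add(120, 63), -1)), 371), -1)) = Mul(Add(-304, Mul(Pow(Add(-11, 4), -1), Add(-11, Mul(11, 4), Mul(4, 13)))), Pow(Add(Mul(Add(-140, 212), Pow(Add(120, 63), -1)), 371), -1)) = Mul(Add(-304, Mul(Pow(-7, -1), Add(-11, 44, 52))), Pow(Add(Mul(72, Pow(183, -1)), 371), -1)) = Mul(Add(-304, Mul(Rational(-1, 7), 85)), Pow(Add(Mul(72, Rational(1, 183)), 371), -1)) = Mul(Add(-304, Rational(-85, 7)), Pow(Add(Rational(24, 61), 371), -1)) = Mul(Rational(-2213, 7), Pow(Rational(22655, 61), -1)) = Mul(Rational(-2213, 7), Rational(61, 22655)) = Rational(-134993, 158585)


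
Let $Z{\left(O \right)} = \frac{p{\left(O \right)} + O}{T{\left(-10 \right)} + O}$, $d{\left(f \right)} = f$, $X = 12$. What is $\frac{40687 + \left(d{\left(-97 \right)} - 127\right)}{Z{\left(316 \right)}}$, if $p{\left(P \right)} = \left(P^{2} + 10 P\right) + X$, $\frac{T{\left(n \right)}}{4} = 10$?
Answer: $\frac{3601207}{25836} \approx 139.39$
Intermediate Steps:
$T{\left(n \right)} = 40$ ($T{\left(n \right)} = 4 \cdot 10 = 40$)
$p{\left(P \right)} = 12 + P^{2} + 10 P$ ($p{\left(P \right)} = \left(P^{2} + 10 P\right) + 12 = 12 + P^{2} + 10 P$)
$Z{\left(O \right)} = \frac{12 + O^{2} + 11 O}{40 + O}$ ($Z{\left(O \right)} = \frac{\left(12 + O^{2} + 10 O\right) + O}{40 + O} = \frac{12 + O^{2} + 11 O}{40 + O}$)
$\frac{40687 + \left(d{\left(-97 \right)} - 127\right)}{Z{\left(316 \right)}} = \frac{40687 - 224}{\frac{1}{40 + 316} \left(12 + 316^{2} + 11 \cdot 316\right)} = \frac{40687 - 224}{\frac{1}{356} \left(12 + 99856 + 3476\right)} = \frac{40687 - 224}{\frac{1}{356} \cdot 103344} = \frac{40463}{\frac{25836}{89}} = 40463 \cdot \frac{89}{25836} = \frac{3601207}{25836}$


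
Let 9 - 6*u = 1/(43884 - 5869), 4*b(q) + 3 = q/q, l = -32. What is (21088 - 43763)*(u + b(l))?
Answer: -1034383615/45618 ≈ -22675.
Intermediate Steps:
b(q) = -1/2 (b(q) = -3/4 + (q/q)/4 = -3/4 + (1/4)*1 = -3/4 + 1/4 = -1/2)
u = 171067/114045 (u = 3/2 - 1/(6*(43884 - 5869)) = 3/2 - 1/6/38015 = 3/2 - 1/6*1/38015 = 3/2 - 1/228090 = 171067/114045 ≈ 1.5000)
(21088 - 43763)*(u + b(l)) = (21088 - 43763)*(171067/114045 - 1/2) = -22675*228089/228090 = -1034383615/45618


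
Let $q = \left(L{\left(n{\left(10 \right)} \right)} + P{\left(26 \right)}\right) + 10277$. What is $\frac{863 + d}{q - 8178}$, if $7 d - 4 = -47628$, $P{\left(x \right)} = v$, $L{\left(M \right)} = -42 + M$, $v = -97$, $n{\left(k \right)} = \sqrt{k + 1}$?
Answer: $- \frac{11643240}{3841589} + \frac{41583 \sqrt{11}}{26891123} \approx -3.0257$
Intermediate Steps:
$n{\left(k \right)} = \sqrt{1 + k}$
$P{\left(x \right)} = -97$
$d = - \frac{47624}{7}$ ($d = \frac{4}{7} + \frac{1}{7} \left(-47628\right) = \frac{4}{7} - 6804 = - \frac{47624}{7} \approx -6803.4$)
$q = 10138 + \sqrt{11}$ ($q = \left(\left(-42 + \sqrt{1 + 10}\right) - 97\right) + 10277 = \left(\left(-42 + \sqrt{11}\right) - 97\right) + 10277 = \left(-139 + \sqrt{11}\right) + 10277 = 10138 + \sqrt{11} \approx 10141.0$)
$\frac{863 + d}{q - 8178} = \frac{863 - \frac{47624}{7}}{\left(10138 + \sqrt{11}\right) - 8178} = - \frac{41583}{7 \left(1960 + \sqrt{11}\right)}$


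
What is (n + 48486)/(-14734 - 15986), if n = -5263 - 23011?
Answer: -5053/7680 ≈ -0.65794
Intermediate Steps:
n = -28274
(n + 48486)/(-14734 - 15986) = (-28274 + 48486)/(-14734 - 15986) = 20212/(-30720) = 20212*(-1/30720) = -5053/7680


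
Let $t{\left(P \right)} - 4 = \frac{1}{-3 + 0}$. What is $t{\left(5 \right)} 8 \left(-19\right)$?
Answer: $- \frac{1672}{3} \approx -557.33$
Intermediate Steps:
$t{\left(P \right)} = \frac{11}{3}$ ($t{\left(P \right)} = 4 + \frac{1}{-3 + 0} = 4 + \frac{1}{-3} = 4 - \frac{1}{3} = \frac{11}{3}$)
$t{\left(5 \right)} 8 \left(-19\right) = \frac{11}{3} \cdot 8 \left(-19\right) = \frac{88}{3} \left(-19\right) = - \frac{1672}{3}$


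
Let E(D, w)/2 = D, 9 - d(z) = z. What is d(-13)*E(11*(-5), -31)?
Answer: -2420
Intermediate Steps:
d(z) = 9 - z
E(D, w) = 2*D
d(-13)*E(11*(-5), -31) = (9 - 1*(-13))*(2*(11*(-5))) = (9 + 13)*(2*(-55)) = 22*(-110) = -2420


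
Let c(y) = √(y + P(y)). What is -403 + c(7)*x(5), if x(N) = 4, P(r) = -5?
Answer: -403 + 4*√2 ≈ -397.34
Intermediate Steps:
c(y) = √(-5 + y) (c(y) = √(y - 5) = √(-5 + y))
-403 + c(7)*x(5) = -403 + √(-5 + 7)*4 = -403 + √2*4 = -403 + 4*√2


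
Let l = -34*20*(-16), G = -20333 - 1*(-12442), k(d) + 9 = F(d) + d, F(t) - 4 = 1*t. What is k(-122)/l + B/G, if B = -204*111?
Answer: 244401861/85854080 ≈ 2.8467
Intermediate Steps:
F(t) = 4 + t (F(t) = 4 + 1*t = 4 + t)
k(d) = -5 + 2*d (k(d) = -9 + ((4 + d) + d) = -9 + (4 + 2*d) = -5 + 2*d)
B = -22644
G = -7891 (G = -20333 + 12442 = -7891)
l = 10880 (l = -680*(-16) = 10880)
k(-122)/l + B/G = (-5 + 2*(-122))/10880 - 22644/(-7891) = (-5 - 244)*(1/10880) - 22644*(-1/7891) = -249*1/10880 + 22644/7891 = -249/10880 + 22644/7891 = 244401861/85854080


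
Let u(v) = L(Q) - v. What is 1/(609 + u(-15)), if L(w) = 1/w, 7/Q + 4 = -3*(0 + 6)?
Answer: 7/4346 ≈ 0.0016107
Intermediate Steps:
Q = -7/22 (Q = 7/(-4 - 3*(0 + 6)) = 7/(-4 - 3*6) = 7/(-4 - 18) = 7/(-22) = 7*(-1/22) = -7/22 ≈ -0.31818)
L(w) = 1/w
u(v) = -22/7 - v (u(v) = 1/(-7/22) - v = -22/7 - v)
1/(609 + u(-15)) = 1/(609 + (-22/7 - 1*(-15))) = 1/(609 + (-22/7 + 15)) = 1/(609 + 83/7) = 1/(4346/7) = 7/4346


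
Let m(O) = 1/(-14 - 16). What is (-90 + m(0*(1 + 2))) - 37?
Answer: -3811/30 ≈ -127.03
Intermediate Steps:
m(O) = -1/30 (m(O) = 1/(-30) = -1/30)
(-90 + m(0*(1 + 2))) - 37 = (-90 - 1/30) - 37 = -2701/30 - 37 = -3811/30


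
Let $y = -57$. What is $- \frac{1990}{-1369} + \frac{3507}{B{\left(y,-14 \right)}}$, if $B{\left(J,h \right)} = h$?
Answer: $- \frac{681889}{2738} \approx -249.05$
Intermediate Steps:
$- \frac{1990}{-1369} + \frac{3507}{B{\left(y,-14 \right)}} = - \frac{1990}{-1369} + \frac{3507}{-14} = \left(-1990\right) \left(- \frac{1}{1369}\right) + 3507 \left(- \frac{1}{14}\right) = \frac{1990}{1369} - \frac{501}{2} = - \frac{681889}{2738}$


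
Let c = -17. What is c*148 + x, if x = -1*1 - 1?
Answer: -2518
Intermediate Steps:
x = -2 (x = -1 - 1 = -2)
c*148 + x = -17*148 - 2 = -2516 - 2 = -2518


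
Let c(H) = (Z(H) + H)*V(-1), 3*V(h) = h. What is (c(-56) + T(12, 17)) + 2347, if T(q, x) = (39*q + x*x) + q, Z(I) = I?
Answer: 9460/3 ≈ 3153.3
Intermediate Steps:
V(h) = h/3
T(q, x) = x² + 40*q (T(q, x) = (39*q + x²) + q = (x² + 39*q) + q = x² + 40*q)
c(H) = -2*H/3 (c(H) = (H + H)*((⅓)*(-1)) = (2*H)*(-⅓) = -2*H/3)
(c(-56) + T(12, 17)) + 2347 = (-⅔*(-56) + (17² + 40*12)) + 2347 = (112/3 + (289 + 480)) + 2347 = (112/3 + 769) + 2347 = 2419/3 + 2347 = 9460/3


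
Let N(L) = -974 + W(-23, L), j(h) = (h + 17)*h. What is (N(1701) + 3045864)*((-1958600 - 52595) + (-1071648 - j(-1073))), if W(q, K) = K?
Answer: -12844217441221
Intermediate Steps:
j(h) = h*(17 + h) (j(h) = (17 + h)*h = h*(17 + h))
N(L) = -974 + L
(N(1701) + 3045864)*((-1958600 - 52595) + (-1071648 - j(-1073))) = ((-974 + 1701) + 3045864)*((-1958600 - 52595) + (-1071648 - (-1073)*(17 - 1073))) = (727 + 3045864)*(-2011195 + (-1071648 - (-1073)*(-1056))) = 3046591*(-2011195 + (-1071648 - 1*1133088)) = 3046591*(-2011195 + (-1071648 - 1133088)) = 3046591*(-2011195 - 2204736) = 3046591*(-4215931) = -12844217441221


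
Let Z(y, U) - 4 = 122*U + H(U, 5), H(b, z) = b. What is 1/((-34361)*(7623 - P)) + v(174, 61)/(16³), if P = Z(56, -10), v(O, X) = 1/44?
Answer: 303880265/54798997569536 ≈ 5.5454e-6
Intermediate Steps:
v(O, X) = 1/44
Z(y, U) = 4 + 123*U (Z(y, U) = 4 + (122*U + U) = 4 + 123*U)
P = -1226 (P = 4 + 123*(-10) = 4 - 1230 = -1226)
1/((-34361)*(7623 - P)) + v(174, 61)/(16³) = 1/((-34361)*(7623 - 1*(-1226))) + 1/(44*(16³)) = -1/(34361*(7623 + 1226)) + (1/44)/4096 = -1/34361/8849 + (1/44)*(1/4096) = -1/34361*1/8849 + 1/180224 = -1/304060489 + 1/180224 = 303880265/54798997569536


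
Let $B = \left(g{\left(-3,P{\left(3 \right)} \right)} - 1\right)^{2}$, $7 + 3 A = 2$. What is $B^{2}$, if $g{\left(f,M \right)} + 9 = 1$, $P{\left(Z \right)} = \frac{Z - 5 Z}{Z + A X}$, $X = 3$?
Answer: $6561$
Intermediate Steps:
$A = - \frac{5}{3}$ ($A = - \frac{7}{3} + \frac{1}{3} \cdot 2 = - \frac{7}{3} + \frac{2}{3} = - \frac{5}{3} \approx -1.6667$)
$P{\left(Z \right)} = - \frac{4 Z}{-5 + Z}$ ($P{\left(Z \right)} = \frac{Z - 5 Z}{Z - 5} = \frac{\left(-4\right) Z}{Z - 5} = \frac{\left(-4\right) Z}{-5 + Z} = - \frac{4 Z}{-5 + Z}$)
$g{\left(f,M \right)} = -8$ ($g{\left(f,M \right)} = -9 + 1 = -8$)
$B = 81$ ($B = \left(-8 - 1\right)^{2} = \left(-9\right)^{2} = 81$)
$B^{2} = 81^{2} = 6561$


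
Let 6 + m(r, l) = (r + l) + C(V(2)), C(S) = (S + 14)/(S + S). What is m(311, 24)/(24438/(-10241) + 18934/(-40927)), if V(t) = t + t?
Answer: -111070352855/955261696 ≈ -116.27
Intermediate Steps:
V(t) = 2*t
C(S) = (14 + S)/(2*S) (C(S) = (14 + S)/((2*S)) = (14 + S)*(1/(2*S)) = (14 + S)/(2*S))
m(r, l) = -15/4 + l + r (m(r, l) = -6 + ((r + l) + (14 + 2*2)/(2*((2*2)))) = -6 + ((l + r) + (1/2)*(14 + 4)/4) = -6 + ((l + r) + (1/2)*(1/4)*18) = -6 + ((l + r) + 9/4) = -6 + (9/4 + l + r) = -15/4 + l + r)
m(311, 24)/(24438/(-10241) + 18934/(-40927)) = (-15/4 + 24 + 311)/(24438/(-10241) + 18934/(-40927)) = 1325/(4*(24438*(-1/10241) + 18934*(-1/40927))) = 1325/(4*(-24438/10241 - 18934/40927)) = 1325/(4*(-1194077120/419133407)) = (1325/4)*(-419133407/1194077120) = -111070352855/955261696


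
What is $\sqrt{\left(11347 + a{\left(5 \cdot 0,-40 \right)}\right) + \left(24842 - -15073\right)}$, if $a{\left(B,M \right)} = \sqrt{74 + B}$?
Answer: $\sqrt{51262 + \sqrt{74}} \approx 226.43$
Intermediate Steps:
$\sqrt{\left(11347 + a{\left(5 \cdot 0,-40 \right)}\right) + \left(24842 - -15073\right)} = \sqrt{\left(11347 + \sqrt{74 + 5 \cdot 0}\right) + \left(24842 - -15073\right)} = \sqrt{\left(11347 + \sqrt{74 + 0}\right) + \left(24842 + 15073\right)} = \sqrt{\left(11347 + \sqrt{74}\right) + 39915} = \sqrt{51262 + \sqrt{74}}$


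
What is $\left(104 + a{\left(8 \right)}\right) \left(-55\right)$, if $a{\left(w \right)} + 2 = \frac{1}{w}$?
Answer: $- \frac{44935}{8} \approx -5616.9$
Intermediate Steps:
$a{\left(w \right)} = -2 + \frac{1}{w}$
$\left(104 + a{\left(8 \right)}\right) \left(-55\right) = \left(104 - \left(2 - \frac{1}{8}\right)\right) \left(-55\right) = \left(104 + \left(-2 + \frac{1}{8}\right)\right) \left(-55\right) = \left(104 - \frac{15}{8}\right) \left(-55\right) = \frac{817}{8} \left(-55\right) = - \frac{44935}{8}$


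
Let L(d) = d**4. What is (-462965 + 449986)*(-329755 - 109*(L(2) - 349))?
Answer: 3808791382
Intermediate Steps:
(-462965 + 449986)*(-329755 - 109*(L(2) - 349)) = (-462965 + 449986)*(-329755 - 109*(2**4 - 349)) = -12979*(-329755 - 109*(16 - 349)) = -12979*(-329755 - 109*(-333)) = -12979*(-329755 + 36297) = -12979*(-293458) = 3808791382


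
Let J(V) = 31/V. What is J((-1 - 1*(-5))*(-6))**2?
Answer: 961/576 ≈ 1.6684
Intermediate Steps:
J((-1 - 1*(-5))*(-6))**2 = (31/(((-1 - 1*(-5))*(-6))))**2 = (31/(((-1 + 5)*(-6))))**2 = (31/((4*(-6))))**2 = (31/(-24))**2 = (31*(-1/24))**2 = (-31/24)**2 = 961/576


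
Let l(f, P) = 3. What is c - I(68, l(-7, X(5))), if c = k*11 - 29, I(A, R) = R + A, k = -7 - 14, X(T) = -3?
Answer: -331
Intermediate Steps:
k = -21
I(A, R) = A + R
c = -260 (c = -21*11 - 29 = -231 - 29 = -260)
c - I(68, l(-7, X(5))) = -260 - (68 + 3) = -260 - 1*71 = -260 - 71 = -331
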